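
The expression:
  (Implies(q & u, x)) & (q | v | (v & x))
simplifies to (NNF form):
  (q & x) | (q & ~u) | (v & ~q)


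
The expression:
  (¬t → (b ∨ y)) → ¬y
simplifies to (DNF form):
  ¬y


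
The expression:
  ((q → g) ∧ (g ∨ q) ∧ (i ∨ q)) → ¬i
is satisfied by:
  {g: False, i: False}
  {i: True, g: False}
  {g: True, i: False}


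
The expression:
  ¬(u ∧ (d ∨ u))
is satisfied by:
  {u: False}


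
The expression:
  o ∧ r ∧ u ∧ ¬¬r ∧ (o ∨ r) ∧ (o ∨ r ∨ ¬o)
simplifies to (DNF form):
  o ∧ r ∧ u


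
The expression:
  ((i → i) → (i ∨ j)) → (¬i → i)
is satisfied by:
  {i: True, j: False}
  {j: False, i: False}
  {j: True, i: True}


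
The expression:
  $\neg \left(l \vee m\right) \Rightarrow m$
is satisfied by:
  {m: True, l: True}
  {m: True, l: False}
  {l: True, m: False}


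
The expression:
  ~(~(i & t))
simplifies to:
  i & t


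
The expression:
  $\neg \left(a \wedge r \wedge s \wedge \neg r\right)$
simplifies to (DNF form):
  $\text{True}$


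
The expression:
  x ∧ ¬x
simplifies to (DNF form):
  False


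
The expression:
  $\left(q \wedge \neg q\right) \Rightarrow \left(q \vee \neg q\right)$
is always true.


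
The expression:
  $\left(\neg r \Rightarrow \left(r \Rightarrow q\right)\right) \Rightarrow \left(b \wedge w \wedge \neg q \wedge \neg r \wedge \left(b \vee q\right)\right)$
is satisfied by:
  {w: True, b: True, q: False, r: False}


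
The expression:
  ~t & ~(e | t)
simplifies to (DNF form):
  ~e & ~t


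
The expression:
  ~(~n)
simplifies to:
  n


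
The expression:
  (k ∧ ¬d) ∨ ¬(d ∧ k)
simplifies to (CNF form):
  ¬d ∨ ¬k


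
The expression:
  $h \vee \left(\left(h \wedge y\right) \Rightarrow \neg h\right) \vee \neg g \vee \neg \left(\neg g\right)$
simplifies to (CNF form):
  $\text{True}$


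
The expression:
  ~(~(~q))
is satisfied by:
  {q: False}


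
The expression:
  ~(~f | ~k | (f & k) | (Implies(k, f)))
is never true.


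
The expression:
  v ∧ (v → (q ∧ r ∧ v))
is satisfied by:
  {r: True, q: True, v: True}


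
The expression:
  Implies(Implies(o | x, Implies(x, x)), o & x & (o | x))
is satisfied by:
  {x: True, o: True}


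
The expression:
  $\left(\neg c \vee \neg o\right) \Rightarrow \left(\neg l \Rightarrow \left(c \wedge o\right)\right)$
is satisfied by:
  {o: True, l: True, c: True}
  {o: True, l: True, c: False}
  {l: True, c: True, o: False}
  {l: True, c: False, o: False}
  {o: True, c: True, l: False}


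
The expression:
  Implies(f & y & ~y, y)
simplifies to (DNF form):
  True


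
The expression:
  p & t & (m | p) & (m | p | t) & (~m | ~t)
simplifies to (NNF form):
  p & t & ~m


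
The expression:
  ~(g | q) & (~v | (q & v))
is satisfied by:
  {q: False, v: False, g: False}


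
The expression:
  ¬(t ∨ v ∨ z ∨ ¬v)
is never true.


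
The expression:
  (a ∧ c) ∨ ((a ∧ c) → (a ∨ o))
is always true.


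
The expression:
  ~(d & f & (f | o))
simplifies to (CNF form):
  ~d | ~f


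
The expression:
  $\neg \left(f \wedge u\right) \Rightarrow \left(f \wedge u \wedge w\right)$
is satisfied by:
  {u: True, f: True}


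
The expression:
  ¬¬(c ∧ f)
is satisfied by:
  {c: True, f: True}


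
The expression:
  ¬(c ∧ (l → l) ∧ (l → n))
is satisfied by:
  {l: True, n: False, c: False}
  {n: False, c: False, l: False}
  {l: True, n: True, c: False}
  {n: True, l: False, c: False}
  {c: True, l: True, n: False}


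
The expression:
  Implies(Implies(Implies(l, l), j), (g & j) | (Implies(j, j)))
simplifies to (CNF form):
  True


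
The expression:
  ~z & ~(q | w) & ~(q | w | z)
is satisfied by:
  {q: False, w: False, z: False}


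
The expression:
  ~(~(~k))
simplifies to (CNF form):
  ~k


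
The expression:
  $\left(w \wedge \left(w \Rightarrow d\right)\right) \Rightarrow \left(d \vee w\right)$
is always true.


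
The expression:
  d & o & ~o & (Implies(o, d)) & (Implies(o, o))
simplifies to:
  False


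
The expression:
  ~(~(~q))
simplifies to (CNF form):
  ~q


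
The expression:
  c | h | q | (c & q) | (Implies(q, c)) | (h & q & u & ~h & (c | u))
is always true.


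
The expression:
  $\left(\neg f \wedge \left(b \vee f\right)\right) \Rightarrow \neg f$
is always true.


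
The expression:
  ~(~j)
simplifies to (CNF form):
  j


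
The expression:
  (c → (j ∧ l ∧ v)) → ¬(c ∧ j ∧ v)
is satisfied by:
  {l: False, v: False, c: False, j: False}
  {j: True, l: False, v: False, c: False}
  {c: True, l: False, v: False, j: False}
  {j: True, c: True, l: False, v: False}
  {v: True, j: False, l: False, c: False}
  {j: True, v: True, l: False, c: False}
  {c: True, v: True, j: False, l: False}
  {j: True, c: True, v: True, l: False}
  {l: True, c: False, v: False, j: False}
  {j: True, l: True, c: False, v: False}
  {c: True, l: True, j: False, v: False}
  {j: True, c: True, l: True, v: False}
  {v: True, l: True, c: False, j: False}
  {j: True, v: True, l: True, c: False}
  {c: True, v: True, l: True, j: False}


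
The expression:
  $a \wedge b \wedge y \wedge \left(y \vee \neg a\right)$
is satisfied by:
  {a: True, b: True, y: True}


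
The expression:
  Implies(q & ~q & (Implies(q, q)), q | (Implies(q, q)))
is always true.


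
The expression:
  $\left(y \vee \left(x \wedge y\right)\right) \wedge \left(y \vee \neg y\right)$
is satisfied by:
  {y: True}


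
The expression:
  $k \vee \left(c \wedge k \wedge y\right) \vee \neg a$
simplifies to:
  $k \vee \neg a$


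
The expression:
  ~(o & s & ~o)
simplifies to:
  True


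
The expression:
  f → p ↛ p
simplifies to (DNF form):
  ¬f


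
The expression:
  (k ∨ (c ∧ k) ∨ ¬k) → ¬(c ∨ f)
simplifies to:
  ¬c ∧ ¬f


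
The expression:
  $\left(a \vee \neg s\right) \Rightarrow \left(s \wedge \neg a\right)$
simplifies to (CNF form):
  $s \wedge \neg a$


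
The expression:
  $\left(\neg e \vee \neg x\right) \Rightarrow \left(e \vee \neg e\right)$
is always true.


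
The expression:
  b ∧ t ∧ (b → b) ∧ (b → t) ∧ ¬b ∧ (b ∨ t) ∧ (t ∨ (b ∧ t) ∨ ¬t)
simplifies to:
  False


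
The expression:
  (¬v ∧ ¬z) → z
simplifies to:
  v ∨ z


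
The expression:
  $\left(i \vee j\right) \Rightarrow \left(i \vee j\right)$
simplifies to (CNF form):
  $\text{True}$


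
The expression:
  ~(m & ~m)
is always true.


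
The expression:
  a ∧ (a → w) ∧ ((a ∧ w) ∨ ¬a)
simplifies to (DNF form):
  a ∧ w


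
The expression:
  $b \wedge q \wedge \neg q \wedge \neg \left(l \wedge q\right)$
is never true.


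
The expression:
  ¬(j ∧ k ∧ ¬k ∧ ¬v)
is always true.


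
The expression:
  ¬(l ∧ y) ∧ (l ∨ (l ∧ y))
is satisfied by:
  {l: True, y: False}


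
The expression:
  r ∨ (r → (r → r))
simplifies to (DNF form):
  True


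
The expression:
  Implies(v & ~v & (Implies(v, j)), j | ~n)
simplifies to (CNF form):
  True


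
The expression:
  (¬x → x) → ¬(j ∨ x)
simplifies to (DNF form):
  ¬x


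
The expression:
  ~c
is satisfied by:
  {c: False}


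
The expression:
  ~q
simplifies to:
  ~q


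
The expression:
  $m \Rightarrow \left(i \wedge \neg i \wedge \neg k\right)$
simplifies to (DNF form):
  $\neg m$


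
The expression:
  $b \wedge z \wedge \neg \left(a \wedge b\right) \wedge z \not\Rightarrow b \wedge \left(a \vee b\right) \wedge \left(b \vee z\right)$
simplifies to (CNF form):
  $\text{False}$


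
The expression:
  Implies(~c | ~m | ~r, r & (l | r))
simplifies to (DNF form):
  r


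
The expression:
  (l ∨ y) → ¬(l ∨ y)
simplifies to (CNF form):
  ¬l ∧ ¬y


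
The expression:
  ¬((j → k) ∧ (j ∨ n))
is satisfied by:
  {j: False, n: False, k: False}
  {k: True, j: False, n: False}
  {j: True, k: False, n: False}
  {n: True, j: True, k: False}


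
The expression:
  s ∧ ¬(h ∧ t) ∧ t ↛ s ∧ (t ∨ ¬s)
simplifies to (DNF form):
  False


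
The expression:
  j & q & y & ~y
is never true.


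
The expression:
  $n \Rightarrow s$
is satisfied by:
  {s: True, n: False}
  {n: False, s: False}
  {n: True, s: True}


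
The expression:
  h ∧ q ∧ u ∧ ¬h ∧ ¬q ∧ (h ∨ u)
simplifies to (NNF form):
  False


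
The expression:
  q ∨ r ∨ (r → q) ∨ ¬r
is always true.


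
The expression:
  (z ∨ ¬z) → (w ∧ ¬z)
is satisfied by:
  {w: True, z: False}


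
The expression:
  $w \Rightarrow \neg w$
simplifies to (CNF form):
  $\neg w$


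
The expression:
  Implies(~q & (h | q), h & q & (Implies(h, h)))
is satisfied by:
  {q: True, h: False}
  {h: False, q: False}
  {h: True, q: True}


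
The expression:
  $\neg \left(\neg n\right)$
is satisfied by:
  {n: True}


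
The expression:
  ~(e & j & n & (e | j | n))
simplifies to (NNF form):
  ~e | ~j | ~n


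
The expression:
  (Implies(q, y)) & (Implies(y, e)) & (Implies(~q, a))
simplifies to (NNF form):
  (a | q) & (e | ~y) & (y | ~q)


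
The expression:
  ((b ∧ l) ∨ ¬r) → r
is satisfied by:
  {r: True}


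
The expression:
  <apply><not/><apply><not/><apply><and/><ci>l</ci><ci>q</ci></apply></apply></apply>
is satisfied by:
  {q: True, l: True}


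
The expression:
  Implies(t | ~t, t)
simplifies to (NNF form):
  t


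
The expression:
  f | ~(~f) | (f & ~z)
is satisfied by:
  {f: True}


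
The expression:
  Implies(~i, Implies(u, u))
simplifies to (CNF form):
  True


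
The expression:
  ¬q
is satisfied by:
  {q: False}


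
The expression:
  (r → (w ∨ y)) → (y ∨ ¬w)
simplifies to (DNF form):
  y ∨ ¬w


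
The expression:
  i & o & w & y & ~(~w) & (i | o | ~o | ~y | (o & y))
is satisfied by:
  {i: True, o: True, w: True, y: True}


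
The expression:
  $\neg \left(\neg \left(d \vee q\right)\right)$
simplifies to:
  $d \vee q$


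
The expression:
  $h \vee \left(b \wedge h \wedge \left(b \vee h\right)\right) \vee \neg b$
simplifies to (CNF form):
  $h \vee \neg b$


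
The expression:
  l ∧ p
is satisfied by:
  {p: True, l: True}


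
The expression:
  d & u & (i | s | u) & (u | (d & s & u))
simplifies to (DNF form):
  d & u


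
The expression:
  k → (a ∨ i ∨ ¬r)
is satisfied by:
  {i: True, a: True, k: False, r: False}
  {i: True, k: False, a: False, r: False}
  {a: True, i: False, k: False, r: False}
  {i: False, k: False, a: False, r: False}
  {r: True, i: True, a: True, k: False}
  {r: True, i: True, k: False, a: False}
  {r: True, a: True, i: False, k: False}
  {r: True, i: False, k: False, a: False}
  {i: True, k: True, a: True, r: False}
  {i: True, k: True, r: False, a: False}
  {k: True, a: True, r: False, i: False}
  {k: True, r: False, a: False, i: False}
  {i: True, k: True, r: True, a: True}
  {i: True, k: True, r: True, a: False}
  {k: True, r: True, a: True, i: False}


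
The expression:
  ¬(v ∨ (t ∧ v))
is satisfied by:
  {v: False}


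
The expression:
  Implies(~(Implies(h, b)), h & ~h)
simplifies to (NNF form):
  b | ~h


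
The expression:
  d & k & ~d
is never true.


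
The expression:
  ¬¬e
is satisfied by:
  {e: True}


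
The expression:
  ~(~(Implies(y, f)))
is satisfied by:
  {f: True, y: False}
  {y: False, f: False}
  {y: True, f: True}


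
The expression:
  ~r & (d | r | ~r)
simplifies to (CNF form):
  ~r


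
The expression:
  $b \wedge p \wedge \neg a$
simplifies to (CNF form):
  $b \wedge p \wedge \neg a$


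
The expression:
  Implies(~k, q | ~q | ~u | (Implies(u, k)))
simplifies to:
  True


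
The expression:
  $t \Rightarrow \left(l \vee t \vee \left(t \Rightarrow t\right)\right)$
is always true.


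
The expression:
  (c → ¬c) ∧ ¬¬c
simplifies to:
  False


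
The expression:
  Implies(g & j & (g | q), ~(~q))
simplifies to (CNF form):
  q | ~g | ~j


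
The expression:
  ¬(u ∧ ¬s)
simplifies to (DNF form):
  s ∨ ¬u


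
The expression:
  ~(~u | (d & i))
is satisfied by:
  {u: True, d: False, i: False}
  {u: True, i: True, d: False}
  {u: True, d: True, i: False}


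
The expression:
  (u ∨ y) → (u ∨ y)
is always true.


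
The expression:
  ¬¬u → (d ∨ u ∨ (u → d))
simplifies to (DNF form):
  True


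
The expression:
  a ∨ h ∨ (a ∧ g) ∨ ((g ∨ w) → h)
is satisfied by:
  {a: True, h: True, w: False, g: False}
  {a: True, h: True, g: True, w: False}
  {a: True, h: True, w: True, g: False}
  {a: True, h: True, g: True, w: True}
  {a: True, w: False, g: False, h: False}
  {a: True, g: True, w: False, h: False}
  {a: True, w: True, g: False, h: False}
  {a: True, g: True, w: True, h: False}
  {h: True, w: False, g: False, a: False}
  {g: True, h: True, w: False, a: False}
  {h: True, w: True, g: False, a: False}
  {g: True, h: True, w: True, a: False}
  {h: False, w: False, g: False, a: False}


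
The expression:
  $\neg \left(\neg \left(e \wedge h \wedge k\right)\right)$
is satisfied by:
  {h: True, e: True, k: True}


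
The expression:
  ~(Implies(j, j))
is never true.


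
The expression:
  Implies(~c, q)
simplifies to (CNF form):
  c | q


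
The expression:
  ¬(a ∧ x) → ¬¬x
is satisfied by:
  {x: True}


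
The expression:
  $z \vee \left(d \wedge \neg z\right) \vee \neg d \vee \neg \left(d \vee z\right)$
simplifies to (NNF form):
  $\text{True}$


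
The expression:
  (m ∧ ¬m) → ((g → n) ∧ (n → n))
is always true.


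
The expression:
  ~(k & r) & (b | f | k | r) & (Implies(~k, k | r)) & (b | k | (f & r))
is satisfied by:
  {k: True, b: True, f: True, r: False}
  {k: True, b: True, f: False, r: False}
  {k: True, f: True, b: False, r: False}
  {k: True, f: False, b: False, r: False}
  {r: True, b: True, f: True, k: False}
  {r: True, b: True, f: False, k: False}
  {r: True, b: False, f: True, k: False}


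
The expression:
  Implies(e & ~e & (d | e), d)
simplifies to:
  True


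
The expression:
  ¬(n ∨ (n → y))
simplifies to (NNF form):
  False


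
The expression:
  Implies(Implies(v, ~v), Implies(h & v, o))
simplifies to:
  True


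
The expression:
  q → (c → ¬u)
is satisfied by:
  {u: False, c: False, q: False}
  {q: True, u: False, c: False}
  {c: True, u: False, q: False}
  {q: True, c: True, u: False}
  {u: True, q: False, c: False}
  {q: True, u: True, c: False}
  {c: True, u: True, q: False}


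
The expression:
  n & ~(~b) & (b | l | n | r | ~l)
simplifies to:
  b & n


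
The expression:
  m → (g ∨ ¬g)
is always true.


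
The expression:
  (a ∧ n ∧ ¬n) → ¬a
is always true.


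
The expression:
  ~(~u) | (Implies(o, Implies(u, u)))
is always true.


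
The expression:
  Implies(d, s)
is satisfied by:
  {s: True, d: False}
  {d: False, s: False}
  {d: True, s: True}


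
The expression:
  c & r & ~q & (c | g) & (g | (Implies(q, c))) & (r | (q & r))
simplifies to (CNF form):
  c & r & ~q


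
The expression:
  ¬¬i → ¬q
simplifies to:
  ¬i ∨ ¬q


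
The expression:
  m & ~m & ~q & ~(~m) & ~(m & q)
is never true.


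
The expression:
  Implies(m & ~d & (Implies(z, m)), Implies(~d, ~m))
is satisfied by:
  {d: True, m: False}
  {m: False, d: False}
  {m: True, d: True}


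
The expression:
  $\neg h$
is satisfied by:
  {h: False}


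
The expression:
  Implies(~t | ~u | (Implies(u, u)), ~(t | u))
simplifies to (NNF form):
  ~t & ~u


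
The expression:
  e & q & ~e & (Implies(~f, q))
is never true.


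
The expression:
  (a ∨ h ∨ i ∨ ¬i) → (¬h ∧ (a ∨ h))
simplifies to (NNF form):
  a ∧ ¬h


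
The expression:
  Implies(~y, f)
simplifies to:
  f | y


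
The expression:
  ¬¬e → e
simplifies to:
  True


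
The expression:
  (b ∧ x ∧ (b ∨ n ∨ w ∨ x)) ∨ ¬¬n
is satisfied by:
  {n: True, b: True, x: True}
  {n: True, b: True, x: False}
  {n: True, x: True, b: False}
  {n: True, x: False, b: False}
  {b: True, x: True, n: False}


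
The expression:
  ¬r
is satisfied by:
  {r: False}


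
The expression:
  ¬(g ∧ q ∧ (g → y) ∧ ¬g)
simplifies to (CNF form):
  True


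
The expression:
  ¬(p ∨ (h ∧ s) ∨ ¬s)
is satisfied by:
  {s: True, p: False, h: False}


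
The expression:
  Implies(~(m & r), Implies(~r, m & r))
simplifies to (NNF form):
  r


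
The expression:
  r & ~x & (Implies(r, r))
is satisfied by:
  {r: True, x: False}


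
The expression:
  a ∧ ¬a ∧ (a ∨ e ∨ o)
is never true.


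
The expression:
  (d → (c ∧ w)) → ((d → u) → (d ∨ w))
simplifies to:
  d ∨ w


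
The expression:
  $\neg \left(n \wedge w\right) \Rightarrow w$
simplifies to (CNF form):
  $w$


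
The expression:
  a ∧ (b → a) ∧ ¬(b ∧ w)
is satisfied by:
  {a: True, w: False, b: False}
  {a: True, b: True, w: False}
  {a: True, w: True, b: False}


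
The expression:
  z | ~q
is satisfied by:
  {z: True, q: False}
  {q: False, z: False}
  {q: True, z: True}


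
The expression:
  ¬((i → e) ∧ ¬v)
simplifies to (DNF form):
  v ∨ (i ∧ ¬e)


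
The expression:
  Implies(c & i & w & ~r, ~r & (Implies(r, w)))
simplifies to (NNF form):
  True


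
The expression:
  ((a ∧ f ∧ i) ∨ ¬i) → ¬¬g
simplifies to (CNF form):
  (g ∨ i) ∧ (g ∨ i ∨ ¬a) ∧ (g ∨ i ∨ ¬f) ∧ (g ∨ ¬a ∨ ¬f)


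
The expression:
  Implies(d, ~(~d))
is always true.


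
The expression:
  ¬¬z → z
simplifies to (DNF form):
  True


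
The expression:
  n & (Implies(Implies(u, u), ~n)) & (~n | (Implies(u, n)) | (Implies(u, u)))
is never true.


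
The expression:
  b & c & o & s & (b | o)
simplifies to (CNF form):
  b & c & o & s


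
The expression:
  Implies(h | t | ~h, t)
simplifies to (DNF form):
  t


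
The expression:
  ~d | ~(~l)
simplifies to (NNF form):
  l | ~d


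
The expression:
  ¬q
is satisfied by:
  {q: False}


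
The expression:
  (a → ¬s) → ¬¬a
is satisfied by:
  {a: True}


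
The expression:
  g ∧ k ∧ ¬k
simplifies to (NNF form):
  False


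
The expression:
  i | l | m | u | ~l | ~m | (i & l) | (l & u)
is always true.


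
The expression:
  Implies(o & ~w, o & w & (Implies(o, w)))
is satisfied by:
  {w: True, o: False}
  {o: False, w: False}
  {o: True, w: True}


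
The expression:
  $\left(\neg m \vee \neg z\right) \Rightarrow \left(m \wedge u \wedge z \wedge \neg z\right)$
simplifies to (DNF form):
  $m \wedge z$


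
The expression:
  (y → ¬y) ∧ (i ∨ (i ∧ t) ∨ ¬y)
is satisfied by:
  {y: False}


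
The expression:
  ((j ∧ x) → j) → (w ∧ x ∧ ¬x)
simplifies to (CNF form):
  False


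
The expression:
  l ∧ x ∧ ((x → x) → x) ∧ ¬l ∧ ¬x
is never true.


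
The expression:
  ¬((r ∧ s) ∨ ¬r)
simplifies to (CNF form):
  r ∧ ¬s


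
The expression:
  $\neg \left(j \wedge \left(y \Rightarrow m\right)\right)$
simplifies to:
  $\left(y \wedge \neg m\right) \vee \neg j$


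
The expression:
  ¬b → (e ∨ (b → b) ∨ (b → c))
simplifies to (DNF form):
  True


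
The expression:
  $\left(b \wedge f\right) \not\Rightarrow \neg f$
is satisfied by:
  {b: True, f: True}


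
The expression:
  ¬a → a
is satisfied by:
  {a: True}


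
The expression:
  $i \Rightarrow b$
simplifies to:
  $b \vee \neg i$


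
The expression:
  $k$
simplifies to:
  $k$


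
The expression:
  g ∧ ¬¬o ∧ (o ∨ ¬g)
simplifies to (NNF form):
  g ∧ o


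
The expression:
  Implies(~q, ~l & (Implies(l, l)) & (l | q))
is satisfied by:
  {q: True}


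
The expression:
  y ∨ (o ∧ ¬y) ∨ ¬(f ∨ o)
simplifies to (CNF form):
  o ∨ y ∨ ¬f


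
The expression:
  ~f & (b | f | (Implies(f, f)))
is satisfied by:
  {f: False}


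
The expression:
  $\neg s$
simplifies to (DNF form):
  $\neg s$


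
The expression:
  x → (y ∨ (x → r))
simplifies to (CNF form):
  r ∨ y ∨ ¬x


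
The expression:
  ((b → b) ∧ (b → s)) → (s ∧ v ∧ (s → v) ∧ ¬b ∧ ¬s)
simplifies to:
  b ∧ ¬s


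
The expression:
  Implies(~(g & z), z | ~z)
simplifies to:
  True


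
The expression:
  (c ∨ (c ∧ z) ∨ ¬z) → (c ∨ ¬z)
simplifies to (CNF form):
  True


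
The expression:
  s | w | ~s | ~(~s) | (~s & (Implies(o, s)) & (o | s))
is always true.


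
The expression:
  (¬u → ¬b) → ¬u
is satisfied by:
  {u: False}


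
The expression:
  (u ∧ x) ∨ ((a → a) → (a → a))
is always true.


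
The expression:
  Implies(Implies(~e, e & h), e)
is always true.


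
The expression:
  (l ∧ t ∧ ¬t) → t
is always true.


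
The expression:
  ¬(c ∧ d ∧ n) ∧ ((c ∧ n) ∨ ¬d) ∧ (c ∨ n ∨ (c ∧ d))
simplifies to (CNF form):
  ¬d ∧ (c ∨ n)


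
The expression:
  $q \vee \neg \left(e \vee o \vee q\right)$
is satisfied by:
  {q: True, o: False, e: False}
  {q: True, e: True, o: False}
  {q: True, o: True, e: False}
  {q: True, e: True, o: True}
  {e: False, o: False, q: False}


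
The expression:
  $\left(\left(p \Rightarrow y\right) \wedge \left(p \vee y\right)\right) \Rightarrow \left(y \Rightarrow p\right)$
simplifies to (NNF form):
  $p \vee \neg y$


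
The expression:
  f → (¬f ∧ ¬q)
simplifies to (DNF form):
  ¬f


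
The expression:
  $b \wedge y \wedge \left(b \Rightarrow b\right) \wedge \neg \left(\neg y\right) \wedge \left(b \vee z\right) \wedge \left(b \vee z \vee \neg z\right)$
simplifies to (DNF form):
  $b \wedge y$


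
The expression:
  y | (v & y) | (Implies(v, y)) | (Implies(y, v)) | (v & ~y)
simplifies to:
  True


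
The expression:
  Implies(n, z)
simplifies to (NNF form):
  z | ~n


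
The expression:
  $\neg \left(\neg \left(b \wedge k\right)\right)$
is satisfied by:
  {b: True, k: True}


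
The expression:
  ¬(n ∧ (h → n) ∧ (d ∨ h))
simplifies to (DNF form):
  (¬d ∧ ¬h) ∨ ¬n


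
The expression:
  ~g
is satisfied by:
  {g: False}


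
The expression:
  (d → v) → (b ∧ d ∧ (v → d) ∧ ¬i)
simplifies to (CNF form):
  d ∧ (b ∨ ¬v) ∧ (¬i ∨ ¬v)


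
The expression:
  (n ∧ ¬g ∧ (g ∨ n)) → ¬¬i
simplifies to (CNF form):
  g ∨ i ∨ ¬n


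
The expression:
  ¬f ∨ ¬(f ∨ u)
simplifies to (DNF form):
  ¬f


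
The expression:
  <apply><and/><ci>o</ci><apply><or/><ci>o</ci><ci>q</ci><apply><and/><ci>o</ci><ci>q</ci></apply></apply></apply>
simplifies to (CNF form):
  <ci>o</ci>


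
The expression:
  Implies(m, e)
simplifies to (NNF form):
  e | ~m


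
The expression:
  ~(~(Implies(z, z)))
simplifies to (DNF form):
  True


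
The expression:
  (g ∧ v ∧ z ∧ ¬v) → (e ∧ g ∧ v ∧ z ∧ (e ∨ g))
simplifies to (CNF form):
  True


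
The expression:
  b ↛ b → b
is always true.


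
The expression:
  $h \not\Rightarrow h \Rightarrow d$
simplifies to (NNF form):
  $\text{True}$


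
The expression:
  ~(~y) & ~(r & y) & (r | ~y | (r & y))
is never true.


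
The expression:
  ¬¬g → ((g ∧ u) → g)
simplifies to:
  True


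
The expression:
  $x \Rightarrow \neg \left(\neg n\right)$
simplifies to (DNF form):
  $n \vee \neg x$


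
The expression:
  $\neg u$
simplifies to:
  $\neg u$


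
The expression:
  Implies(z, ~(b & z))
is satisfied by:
  {z: False, b: False}
  {b: True, z: False}
  {z: True, b: False}


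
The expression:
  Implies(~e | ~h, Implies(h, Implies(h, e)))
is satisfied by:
  {e: True, h: False}
  {h: False, e: False}
  {h: True, e: True}


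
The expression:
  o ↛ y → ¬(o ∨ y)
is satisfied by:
  {y: True, o: False}
  {o: False, y: False}
  {o: True, y: True}


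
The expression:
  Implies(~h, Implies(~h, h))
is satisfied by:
  {h: True}


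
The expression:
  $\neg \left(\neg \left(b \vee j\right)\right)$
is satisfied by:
  {b: True, j: True}
  {b: True, j: False}
  {j: True, b: False}


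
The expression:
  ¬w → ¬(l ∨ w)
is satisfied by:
  {w: True, l: False}
  {l: False, w: False}
  {l: True, w: True}


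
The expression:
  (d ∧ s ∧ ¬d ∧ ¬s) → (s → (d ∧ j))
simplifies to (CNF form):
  True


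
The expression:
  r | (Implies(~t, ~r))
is always true.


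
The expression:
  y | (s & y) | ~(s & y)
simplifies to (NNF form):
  True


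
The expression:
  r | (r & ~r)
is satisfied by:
  {r: True}


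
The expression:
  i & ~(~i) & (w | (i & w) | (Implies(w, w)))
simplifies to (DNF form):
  i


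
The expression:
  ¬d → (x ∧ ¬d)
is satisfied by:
  {x: True, d: True}
  {x: True, d: False}
  {d: True, x: False}


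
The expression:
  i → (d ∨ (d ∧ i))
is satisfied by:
  {d: True, i: False}
  {i: False, d: False}
  {i: True, d: True}


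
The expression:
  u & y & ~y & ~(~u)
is never true.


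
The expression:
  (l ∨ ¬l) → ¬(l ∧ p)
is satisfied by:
  {l: False, p: False}
  {p: True, l: False}
  {l: True, p: False}


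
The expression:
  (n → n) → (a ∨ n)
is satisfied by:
  {n: True, a: True}
  {n: True, a: False}
  {a: True, n: False}


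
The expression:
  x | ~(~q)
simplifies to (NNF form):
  q | x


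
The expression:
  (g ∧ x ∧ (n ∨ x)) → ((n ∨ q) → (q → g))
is always true.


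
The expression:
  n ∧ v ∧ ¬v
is never true.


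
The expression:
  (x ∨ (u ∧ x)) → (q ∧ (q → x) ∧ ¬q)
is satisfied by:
  {x: False}


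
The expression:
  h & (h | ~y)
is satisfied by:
  {h: True}


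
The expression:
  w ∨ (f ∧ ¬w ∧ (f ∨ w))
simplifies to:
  f ∨ w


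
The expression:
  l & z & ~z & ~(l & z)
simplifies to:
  False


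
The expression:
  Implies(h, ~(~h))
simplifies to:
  True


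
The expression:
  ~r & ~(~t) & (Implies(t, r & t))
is never true.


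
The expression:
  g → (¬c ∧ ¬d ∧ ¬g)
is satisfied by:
  {g: False}


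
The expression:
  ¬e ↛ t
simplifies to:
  ¬e ∧ ¬t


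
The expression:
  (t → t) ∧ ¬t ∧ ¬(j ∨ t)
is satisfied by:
  {t: False, j: False}


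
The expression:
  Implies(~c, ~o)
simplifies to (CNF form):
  c | ~o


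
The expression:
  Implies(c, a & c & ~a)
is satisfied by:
  {c: False}


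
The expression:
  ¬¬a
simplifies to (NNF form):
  a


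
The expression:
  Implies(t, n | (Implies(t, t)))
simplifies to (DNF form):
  True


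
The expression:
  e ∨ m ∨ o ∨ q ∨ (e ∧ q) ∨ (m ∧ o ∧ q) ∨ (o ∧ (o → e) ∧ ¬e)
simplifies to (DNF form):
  e ∨ m ∨ o ∨ q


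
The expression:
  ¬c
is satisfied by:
  {c: False}


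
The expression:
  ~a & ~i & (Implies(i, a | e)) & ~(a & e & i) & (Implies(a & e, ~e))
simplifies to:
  ~a & ~i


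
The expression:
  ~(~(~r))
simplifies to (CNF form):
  ~r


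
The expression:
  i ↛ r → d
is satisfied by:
  {r: True, d: True, i: False}
  {r: True, d: False, i: False}
  {d: True, r: False, i: False}
  {r: False, d: False, i: False}
  {r: True, i: True, d: True}
  {r: True, i: True, d: False}
  {i: True, d: True, r: False}


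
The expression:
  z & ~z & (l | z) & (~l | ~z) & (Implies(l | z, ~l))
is never true.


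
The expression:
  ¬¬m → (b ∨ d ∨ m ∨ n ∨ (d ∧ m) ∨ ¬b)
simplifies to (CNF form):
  True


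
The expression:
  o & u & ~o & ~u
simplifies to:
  False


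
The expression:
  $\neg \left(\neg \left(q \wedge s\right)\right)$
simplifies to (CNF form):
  $q \wedge s$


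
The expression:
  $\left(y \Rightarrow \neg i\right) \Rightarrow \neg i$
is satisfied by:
  {y: True, i: False}
  {i: False, y: False}
  {i: True, y: True}


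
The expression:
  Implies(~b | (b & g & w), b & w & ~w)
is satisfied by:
  {b: True, w: False, g: False}
  {g: True, b: True, w: False}
  {w: True, b: True, g: False}


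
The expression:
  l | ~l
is always true.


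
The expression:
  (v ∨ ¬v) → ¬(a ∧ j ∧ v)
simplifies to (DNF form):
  ¬a ∨ ¬j ∨ ¬v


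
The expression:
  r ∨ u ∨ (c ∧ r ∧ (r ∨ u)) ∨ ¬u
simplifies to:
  True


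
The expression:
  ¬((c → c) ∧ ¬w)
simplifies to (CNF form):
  w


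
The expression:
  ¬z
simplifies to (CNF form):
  ¬z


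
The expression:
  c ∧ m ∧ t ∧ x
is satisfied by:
  {t: True, m: True, c: True, x: True}


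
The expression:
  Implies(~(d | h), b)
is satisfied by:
  {b: True, d: True, h: True}
  {b: True, d: True, h: False}
  {b: True, h: True, d: False}
  {b: True, h: False, d: False}
  {d: True, h: True, b: False}
  {d: True, h: False, b: False}
  {h: True, d: False, b: False}


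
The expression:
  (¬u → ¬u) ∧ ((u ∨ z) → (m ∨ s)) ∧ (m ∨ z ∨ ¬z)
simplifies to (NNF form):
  m ∨ s ∨ (¬u ∧ ¬z)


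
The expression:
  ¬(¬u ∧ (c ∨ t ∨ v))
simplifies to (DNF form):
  u ∨ (¬c ∧ ¬t ∧ ¬v)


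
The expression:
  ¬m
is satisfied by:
  {m: False}


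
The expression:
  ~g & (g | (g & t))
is never true.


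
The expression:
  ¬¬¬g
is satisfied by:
  {g: False}


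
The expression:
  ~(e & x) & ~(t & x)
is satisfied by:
  {e: False, x: False, t: False}
  {t: True, e: False, x: False}
  {e: True, t: False, x: False}
  {t: True, e: True, x: False}
  {x: True, t: False, e: False}


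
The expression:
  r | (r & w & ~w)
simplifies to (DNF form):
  r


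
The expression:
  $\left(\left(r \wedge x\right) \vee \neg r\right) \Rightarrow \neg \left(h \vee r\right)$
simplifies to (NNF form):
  $\left(r \wedge \neg x\right) \vee \left(\neg h \wedge \neg r\right)$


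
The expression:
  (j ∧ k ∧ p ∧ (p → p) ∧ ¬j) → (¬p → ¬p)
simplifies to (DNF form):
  True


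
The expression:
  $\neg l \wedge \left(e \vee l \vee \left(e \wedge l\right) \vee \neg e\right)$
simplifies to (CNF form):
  $\neg l$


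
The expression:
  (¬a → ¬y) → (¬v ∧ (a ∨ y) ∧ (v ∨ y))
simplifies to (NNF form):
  y ∧ (¬a ∨ ¬v)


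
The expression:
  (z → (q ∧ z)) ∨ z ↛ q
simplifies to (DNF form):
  True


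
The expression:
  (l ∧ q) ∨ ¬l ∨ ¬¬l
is always true.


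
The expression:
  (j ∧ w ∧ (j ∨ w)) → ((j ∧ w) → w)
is always true.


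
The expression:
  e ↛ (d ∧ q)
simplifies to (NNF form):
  e ∧ (¬d ∨ ¬q)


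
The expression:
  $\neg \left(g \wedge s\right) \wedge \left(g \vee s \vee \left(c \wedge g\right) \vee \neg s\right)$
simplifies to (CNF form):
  $\neg g \vee \neg s$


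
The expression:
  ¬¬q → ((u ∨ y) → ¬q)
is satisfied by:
  {y: False, q: False, u: False}
  {u: True, y: False, q: False}
  {y: True, u: False, q: False}
  {u: True, y: True, q: False}
  {q: True, u: False, y: False}


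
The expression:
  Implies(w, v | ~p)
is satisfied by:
  {v: True, p: False, w: False}
  {p: False, w: False, v: False}
  {w: True, v: True, p: False}
  {w: True, p: False, v: False}
  {v: True, p: True, w: False}
  {p: True, v: False, w: False}
  {w: True, p: True, v: True}


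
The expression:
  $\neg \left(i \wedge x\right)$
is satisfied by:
  {x: False, i: False}
  {i: True, x: False}
  {x: True, i: False}


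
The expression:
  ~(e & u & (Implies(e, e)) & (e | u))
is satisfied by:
  {u: False, e: False}
  {e: True, u: False}
  {u: True, e: False}


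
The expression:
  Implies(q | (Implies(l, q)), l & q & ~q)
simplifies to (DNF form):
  l & ~q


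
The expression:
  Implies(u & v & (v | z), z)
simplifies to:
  z | ~u | ~v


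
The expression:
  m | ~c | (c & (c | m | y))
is always true.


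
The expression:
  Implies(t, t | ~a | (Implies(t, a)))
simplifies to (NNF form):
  True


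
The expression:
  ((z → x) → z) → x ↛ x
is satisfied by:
  {z: False}


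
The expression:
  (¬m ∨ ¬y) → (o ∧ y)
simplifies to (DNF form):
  (m ∧ y) ∨ (o ∧ y)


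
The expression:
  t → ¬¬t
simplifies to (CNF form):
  True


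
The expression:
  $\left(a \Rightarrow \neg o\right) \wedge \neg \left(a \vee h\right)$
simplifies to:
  $\neg a \wedge \neg h$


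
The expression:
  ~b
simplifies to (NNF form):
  ~b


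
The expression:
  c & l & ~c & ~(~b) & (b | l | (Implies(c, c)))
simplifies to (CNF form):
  False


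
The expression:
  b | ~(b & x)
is always true.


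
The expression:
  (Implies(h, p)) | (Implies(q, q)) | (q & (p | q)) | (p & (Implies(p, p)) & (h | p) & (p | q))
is always true.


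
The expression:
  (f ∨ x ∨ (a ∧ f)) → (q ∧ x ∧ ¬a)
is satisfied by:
  {q: True, a: False, f: False, x: False}
  {q: False, a: False, f: False, x: False}
  {q: True, a: True, f: False, x: False}
  {a: True, q: False, f: False, x: False}
  {x: True, q: True, a: False, f: False}
  {x: True, q: True, f: True, a: False}


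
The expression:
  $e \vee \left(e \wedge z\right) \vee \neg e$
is always true.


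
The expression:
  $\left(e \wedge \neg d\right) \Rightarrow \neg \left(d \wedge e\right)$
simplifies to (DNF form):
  $\text{True}$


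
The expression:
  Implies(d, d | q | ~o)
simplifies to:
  True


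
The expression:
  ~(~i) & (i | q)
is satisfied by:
  {i: True}


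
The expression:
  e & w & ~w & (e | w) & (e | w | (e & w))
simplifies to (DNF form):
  False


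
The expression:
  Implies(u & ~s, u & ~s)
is always true.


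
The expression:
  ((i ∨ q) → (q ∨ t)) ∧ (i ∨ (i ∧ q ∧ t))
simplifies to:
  i ∧ (q ∨ t)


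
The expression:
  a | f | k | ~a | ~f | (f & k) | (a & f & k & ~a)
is always true.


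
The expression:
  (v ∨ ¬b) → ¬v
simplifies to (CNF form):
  ¬v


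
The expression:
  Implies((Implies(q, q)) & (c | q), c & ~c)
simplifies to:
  ~c & ~q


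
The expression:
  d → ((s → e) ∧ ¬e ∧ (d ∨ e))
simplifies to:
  (¬e ∧ ¬s) ∨ ¬d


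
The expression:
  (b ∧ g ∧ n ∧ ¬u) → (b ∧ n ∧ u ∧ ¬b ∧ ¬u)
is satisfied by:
  {u: True, g: False, n: False, b: False}
  {b: False, g: False, u: False, n: False}
  {b: True, u: True, g: False, n: False}
  {b: True, g: False, u: False, n: False}
  {n: True, u: True, b: False, g: False}
  {n: True, b: False, g: False, u: False}
  {n: True, b: True, u: True, g: False}
  {n: True, b: True, g: False, u: False}
  {u: True, g: True, n: False, b: False}
  {g: True, n: False, u: False, b: False}
  {b: True, g: True, u: True, n: False}
  {b: True, g: True, n: False, u: False}
  {u: True, g: True, n: True, b: False}
  {g: True, n: True, b: False, u: False}
  {b: True, g: True, n: True, u: True}


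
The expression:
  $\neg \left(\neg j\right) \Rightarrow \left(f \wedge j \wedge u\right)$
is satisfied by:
  {f: True, u: True, j: False}
  {f: True, u: False, j: False}
  {u: True, f: False, j: False}
  {f: False, u: False, j: False}
  {j: True, f: True, u: True}


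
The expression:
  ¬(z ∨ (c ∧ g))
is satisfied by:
  {g: False, z: False, c: False}
  {c: True, g: False, z: False}
  {g: True, c: False, z: False}


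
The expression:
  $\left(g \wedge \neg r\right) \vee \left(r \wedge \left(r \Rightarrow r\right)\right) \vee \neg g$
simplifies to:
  $\text{True}$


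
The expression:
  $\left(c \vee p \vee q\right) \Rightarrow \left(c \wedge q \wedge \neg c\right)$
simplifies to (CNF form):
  $\neg c \wedge \neg p \wedge \neg q$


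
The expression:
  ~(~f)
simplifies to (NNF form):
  f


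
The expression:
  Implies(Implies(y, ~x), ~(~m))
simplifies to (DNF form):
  m | (x & y)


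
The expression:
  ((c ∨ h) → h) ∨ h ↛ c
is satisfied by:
  {h: True, c: False}
  {c: False, h: False}
  {c: True, h: True}


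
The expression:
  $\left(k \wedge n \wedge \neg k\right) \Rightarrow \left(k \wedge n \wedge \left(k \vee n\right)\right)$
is always true.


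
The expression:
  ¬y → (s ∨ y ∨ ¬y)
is always true.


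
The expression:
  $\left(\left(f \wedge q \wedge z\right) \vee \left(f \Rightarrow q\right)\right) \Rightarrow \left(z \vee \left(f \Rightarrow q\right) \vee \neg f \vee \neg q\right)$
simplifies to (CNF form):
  $\text{True}$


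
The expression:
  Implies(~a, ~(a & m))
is always true.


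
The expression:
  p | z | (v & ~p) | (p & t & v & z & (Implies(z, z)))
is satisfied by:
  {z: True, v: True, p: True}
  {z: True, v: True, p: False}
  {z: True, p: True, v: False}
  {z: True, p: False, v: False}
  {v: True, p: True, z: False}
  {v: True, p: False, z: False}
  {p: True, v: False, z: False}


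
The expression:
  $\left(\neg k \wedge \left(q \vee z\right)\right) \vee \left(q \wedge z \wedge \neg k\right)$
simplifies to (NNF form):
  $\neg k \wedge \left(q \vee z\right)$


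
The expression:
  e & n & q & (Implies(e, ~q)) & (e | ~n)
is never true.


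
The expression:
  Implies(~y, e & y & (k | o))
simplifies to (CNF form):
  y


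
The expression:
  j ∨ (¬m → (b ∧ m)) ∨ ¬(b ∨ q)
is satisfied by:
  {m: True, j: True, q: False, b: False}
  {b: True, m: True, j: True, q: False}
  {m: True, j: True, q: True, b: False}
  {b: True, m: True, j: True, q: True}
  {m: True, q: False, j: False, b: False}
  {m: True, b: True, q: False, j: False}
  {m: True, q: True, j: False, b: False}
  {m: True, b: True, q: True, j: False}
  {j: True, b: False, q: False, m: False}
  {b: True, j: True, q: False, m: False}
  {j: True, q: True, b: False, m: False}
  {b: True, j: True, q: True, m: False}
  {b: False, q: False, j: False, m: False}


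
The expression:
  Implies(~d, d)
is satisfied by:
  {d: True}


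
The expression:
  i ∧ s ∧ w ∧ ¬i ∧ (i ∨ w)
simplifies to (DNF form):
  False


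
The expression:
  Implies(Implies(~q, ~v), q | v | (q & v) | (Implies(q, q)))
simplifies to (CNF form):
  True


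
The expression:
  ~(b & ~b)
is always true.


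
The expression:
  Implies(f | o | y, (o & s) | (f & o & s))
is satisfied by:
  {o: True, s: True, y: False, f: False}
  {o: True, s: True, f: True, y: False}
  {o: True, s: True, y: True, f: False}
  {o: True, s: True, f: True, y: True}
  {s: True, y: False, f: False, o: False}
  {s: False, y: False, f: False, o: False}


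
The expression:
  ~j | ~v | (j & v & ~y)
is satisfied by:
  {v: False, y: False, j: False}
  {j: True, v: False, y: False}
  {y: True, v: False, j: False}
  {j: True, y: True, v: False}
  {v: True, j: False, y: False}
  {j: True, v: True, y: False}
  {y: True, v: True, j: False}
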